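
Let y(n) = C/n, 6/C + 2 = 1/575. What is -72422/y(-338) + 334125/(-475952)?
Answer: -2231100770443763/273672400 ≈ -8.1524e+6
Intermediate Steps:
C = -1150/383 (C = 6/(-2 + 1/575) = 6/(-1149/575) = 6*(-575/1149) = -1150/383 ≈ -3.0026)
y(n) = -1150/(383*n)
-72422/y(-338) + 334125/(-475952) = -72422/((-1150/383/(-338))) + 334125/(-475952) = -72422/((-1150/383*(-1/338))) + 334125*(-1/475952) = -72422/575/64727 - 334125/475952 = -72422*64727/575 - 334125/475952 = -4687658794/575 - 334125/475952 = -2231100770443763/273672400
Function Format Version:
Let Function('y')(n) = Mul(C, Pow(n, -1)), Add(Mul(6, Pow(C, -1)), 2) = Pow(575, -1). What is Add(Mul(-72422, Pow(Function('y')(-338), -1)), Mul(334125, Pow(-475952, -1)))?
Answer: Rational(-2231100770443763, 273672400) ≈ -8.1524e+6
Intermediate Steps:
C = Rational(-1150, 383) (C = Mul(6, Pow(Add(-2, Pow(575, -1)), -1)) = Mul(6, Pow(Add(-2, Rational(1, 575)), -1)) = Mul(6, Pow(Rational(-1149, 575), -1)) = Mul(6, Rational(-575, 1149)) = Rational(-1150, 383) ≈ -3.0026)
Function('y')(n) = Mul(Rational(-1150, 383), Pow(n, -1))
Add(Mul(-72422, Pow(Function('y')(-338), -1)), Mul(334125, Pow(-475952, -1))) = Add(Mul(-72422, Pow(Mul(Rational(-1150, 383), Pow(-338, -1)), -1)), Mul(334125, Pow(-475952, -1))) = Add(Mul(-72422, Pow(Mul(Rational(-1150, 383), Rational(-1, 338)), -1)), Mul(334125, Rational(-1, 475952))) = Add(Mul(-72422, Pow(Rational(575, 64727), -1)), Rational(-334125, 475952)) = Add(Mul(-72422, Rational(64727, 575)), Rational(-334125, 475952)) = Add(Rational(-4687658794, 575), Rational(-334125, 475952)) = Rational(-2231100770443763, 273672400)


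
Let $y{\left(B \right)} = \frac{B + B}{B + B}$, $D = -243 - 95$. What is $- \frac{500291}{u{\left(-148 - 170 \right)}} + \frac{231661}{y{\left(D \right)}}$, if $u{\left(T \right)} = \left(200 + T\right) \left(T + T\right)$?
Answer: $\frac{17385194437}{75048} \approx 2.3165 \cdot 10^{5}$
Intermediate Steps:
$u{\left(T \right)} = 2 T \left(200 + T\right)$ ($u{\left(T \right)} = \left(200 + T\right) 2 T = 2 T \left(200 + T\right)$)
$D = -338$
$y{\left(B \right)} = 1$ ($y{\left(B \right)} = \frac{2 B}{2 B} = 2 B \frac{1}{2 B} = 1$)
$- \frac{500291}{u{\left(-148 - 170 \right)}} + \frac{231661}{y{\left(D \right)}} = - \frac{500291}{2 \left(-148 - 170\right) \left(200 - 318\right)} + \frac{231661}{1} = - \frac{500291}{2 \left(-318\right) \left(200 - 318\right)} + 231661 \cdot 1 = - \frac{500291}{2 \left(-318\right) \left(-118\right)} + 231661 = - \frac{500291}{75048} + 231661 = \frac{17385194437}{75048}$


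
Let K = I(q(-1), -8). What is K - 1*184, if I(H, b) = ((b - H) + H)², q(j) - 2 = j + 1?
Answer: -120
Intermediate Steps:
q(j) = 3 + j (q(j) = 2 + (j + 1) = 2 + (1 + j) = 3 + j)
I(H, b) = b²
K = 64 (K = (-8)² = 64)
K - 1*184 = 64 - 1*184 = 64 - 184 = -120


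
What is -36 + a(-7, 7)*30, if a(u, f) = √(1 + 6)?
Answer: -36 + 30*√7 ≈ 43.373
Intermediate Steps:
a(u, f) = √7
-36 + a(-7, 7)*30 = -36 + √7*30 = -36 + 30*√7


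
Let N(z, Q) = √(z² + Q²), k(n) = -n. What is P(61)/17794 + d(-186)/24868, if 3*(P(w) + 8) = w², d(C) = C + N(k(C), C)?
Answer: 10250993/165937947 + 93*√2/12434 ≈ 0.072354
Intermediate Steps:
N(z, Q) = √(Q² + z²)
d(C) = C + √2*√(C²) (d(C) = C + √(C² + (-C)²) = C + √(C² + C²) = C + √(2*C²) = C + √2*√(C²))
P(w) = -8 + w²/3
P(61)/17794 + d(-186)/24868 = (-8 + (⅓)*61²)/17794 + (-186 + √2*√((-186)²))/24868 = (-8 + (⅓)*3721)*(1/17794) + (-186 + √2*√34596)*(1/24868) = (-8 + 3721/3)*(1/17794) + (-186 + √2*186)*(1/24868) = (3697/3)*(1/17794) + (-186 + 186*√2)*(1/24868) = 3697/53382 + (-93/12434 + 93*√2/12434) = 10250993/165937947 + 93*√2/12434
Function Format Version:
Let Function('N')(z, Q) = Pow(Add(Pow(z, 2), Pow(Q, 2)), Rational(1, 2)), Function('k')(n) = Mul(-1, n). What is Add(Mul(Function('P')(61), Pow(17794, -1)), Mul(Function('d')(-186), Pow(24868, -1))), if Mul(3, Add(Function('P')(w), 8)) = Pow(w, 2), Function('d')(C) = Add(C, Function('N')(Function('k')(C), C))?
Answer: Add(Rational(10250993, 165937947), Mul(Rational(93, 12434), Pow(2, Rational(1, 2)))) ≈ 0.072354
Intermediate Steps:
Function('N')(z, Q) = Pow(Add(Pow(Q, 2), Pow(z, 2)), Rational(1, 2))
Function('d')(C) = Add(C, Mul(Pow(2, Rational(1, 2)), Pow(Pow(C, 2), Rational(1, 2)))) (Function('d')(C) = Add(C, Pow(Add(Pow(C, 2), Pow(Mul(-1, C), 2)), Rational(1, 2))) = Add(C, Pow(Add(Pow(C, 2), Pow(C, 2)), Rational(1, 2))) = Add(C, Pow(Mul(2, Pow(C, 2)), Rational(1, 2))) = Add(C, Mul(Pow(2, Rational(1, 2)), Pow(Pow(C, 2), Rational(1, 2)))))
Function('P')(w) = Add(-8, Mul(Rational(1, 3), Pow(w, 2)))
Add(Mul(Function('P')(61), Pow(17794, -1)), Mul(Function('d')(-186), Pow(24868, -1))) = Add(Mul(Add(-8, Mul(Rational(1, 3), Pow(61, 2))), Pow(17794, -1)), Mul(Add(-186, Mul(Pow(2, Rational(1, 2)), Pow(Pow(-186, 2), Rational(1, 2)))), Pow(24868, -1))) = Add(Mul(Add(-8, Mul(Rational(1, 3), 3721)), Rational(1, 17794)), Mul(Add(-186, Mul(Pow(2, Rational(1, 2)), Pow(34596, Rational(1, 2)))), Rational(1, 24868))) = Add(Mul(Add(-8, Rational(3721, 3)), Rational(1, 17794)), Mul(Add(-186, Mul(Pow(2, Rational(1, 2)), 186)), Rational(1, 24868))) = Add(Mul(Rational(3697, 3), Rational(1, 17794)), Mul(Add(-186, Mul(186, Pow(2, Rational(1, 2)))), Rational(1, 24868))) = Add(Rational(3697, 53382), Add(Rational(-93, 12434), Mul(Rational(93, 12434), Pow(2, Rational(1, 2))))) = Add(Rational(10250993, 165937947), Mul(Rational(93, 12434), Pow(2, Rational(1, 2))))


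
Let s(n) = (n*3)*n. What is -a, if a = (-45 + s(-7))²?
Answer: -10404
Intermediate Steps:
s(n) = 3*n² (s(n) = (3*n)*n = 3*n²)
a = 10404 (a = (-45 + 3*(-7)²)² = (-45 + 3*49)² = (-45 + 147)² = 102² = 10404)
-a = -1*10404 = -10404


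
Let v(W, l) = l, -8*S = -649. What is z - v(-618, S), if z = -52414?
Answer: -419961/8 ≈ -52495.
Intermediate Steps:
S = 649/8 (S = -1/8*(-649) = 649/8 ≈ 81.125)
z - v(-618, S) = -52414 - 1*649/8 = -52414 - 649/8 = -419961/8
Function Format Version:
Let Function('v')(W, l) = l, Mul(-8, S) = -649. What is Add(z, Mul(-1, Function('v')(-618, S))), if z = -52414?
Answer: Rational(-419961, 8) ≈ -52495.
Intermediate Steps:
S = Rational(649, 8) (S = Mul(Rational(-1, 8), -649) = Rational(649, 8) ≈ 81.125)
Add(z, Mul(-1, Function('v')(-618, S))) = Add(-52414, Mul(-1, Rational(649, 8))) = Add(-52414, Rational(-649, 8)) = Rational(-419961, 8)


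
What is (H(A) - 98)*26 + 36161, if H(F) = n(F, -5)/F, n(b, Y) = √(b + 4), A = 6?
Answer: 33613 + 13*√10/3 ≈ 33627.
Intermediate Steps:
n(b, Y) = √(4 + b)
H(F) = √(4 + F)/F
(H(A) - 98)*26 + 36161 = (√(4 + 6)/6 - 98)*26 + 36161 = (√10/6 - 98)*26 + 36161 = (-98 + √10/6)*26 + 36161 = (-2548 + 13*√10/3) + 36161 = 33613 + 13*√10/3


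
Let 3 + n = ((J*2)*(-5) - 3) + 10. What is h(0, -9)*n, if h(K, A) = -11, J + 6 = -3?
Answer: -1034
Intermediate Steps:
J = -9 (J = -6 - 3 = -9)
n = 94 (n = -3 + ((-9*2*(-5) - 3) + 10) = -3 + ((-18*(-5) - 3) + 10) = -3 + ((90 - 3) + 10) = -3 + (87 + 10) = -3 + 97 = 94)
h(0, -9)*n = -11*94 = -1034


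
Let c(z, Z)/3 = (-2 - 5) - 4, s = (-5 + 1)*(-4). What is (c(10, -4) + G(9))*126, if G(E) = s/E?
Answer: -3934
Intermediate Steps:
s = 16 (s = -4*(-4) = 16)
c(z, Z) = -33 (c(z, Z) = 3*((-2 - 5) - 4) = 3*(-7 - 4) = 3*(-11) = -33)
G(E) = 16/E
(c(10, -4) + G(9))*126 = (-33 + 16/9)*126 = -281/9*126 = -3934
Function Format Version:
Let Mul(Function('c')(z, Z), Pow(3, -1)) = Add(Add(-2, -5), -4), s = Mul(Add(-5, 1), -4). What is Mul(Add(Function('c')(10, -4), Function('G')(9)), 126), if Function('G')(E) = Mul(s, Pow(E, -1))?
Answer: -3934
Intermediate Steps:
s = 16 (s = Mul(-4, -4) = 16)
Function('c')(z, Z) = -33 (Function('c')(z, Z) = Mul(3, Add(Add(-2, -5), -4)) = Mul(3, Add(-7, -4)) = Mul(3, -11) = -33)
Function('G')(E) = Mul(16, Pow(E, -1))
Mul(Add(Function('c')(10, -4), Function('G')(9)), 126) = Mul(Add(-33, Mul(16, Pow(9, -1))), 126) = Mul(Add(-33, Mul(16, Rational(1, 9))), 126) = Mul(Add(-33, Rational(16, 9)), 126) = Mul(Rational(-281, 9), 126) = -3934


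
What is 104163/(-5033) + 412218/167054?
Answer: -7663076304/420391391 ≈ -18.228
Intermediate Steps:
104163/(-5033) + 412218/167054 = 104163*(-1/5033) + 412218*(1/167054) = -104163/5033 + 206109/83527 = -7663076304/420391391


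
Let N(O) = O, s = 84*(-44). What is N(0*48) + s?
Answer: -3696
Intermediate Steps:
s = -3696
N(0*48) + s = 0*48 - 3696 = 0 - 3696 = -3696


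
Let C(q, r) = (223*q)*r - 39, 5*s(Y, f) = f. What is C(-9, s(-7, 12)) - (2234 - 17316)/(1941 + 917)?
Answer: -34656986/7145 ≈ -4850.5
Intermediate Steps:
s(Y, f) = f/5
C(q, r) = -39 + 223*q*r (C(q, r) = 223*q*r - 39 = -39 + 223*q*r)
C(-9, s(-7, 12)) - (2234 - 17316)/(1941 + 917) = (-39 + 223*(-9)*((⅕)*12)) - (2234 - 17316)/(1941 + 917) = (-39 + 223*(-9)*(12/5)) - (-15082)/2858 = (-39 - 24084/5) - (-15082)/2858 = -24279/5 - 1*(-7541/1429) = -24279/5 + 7541/1429 = -34656986/7145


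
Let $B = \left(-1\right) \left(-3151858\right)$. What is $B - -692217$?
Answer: $3844075$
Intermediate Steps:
$B = 3151858$
$B - -692217 = 3151858 - -692217 = 3151858 + 692217 = 3844075$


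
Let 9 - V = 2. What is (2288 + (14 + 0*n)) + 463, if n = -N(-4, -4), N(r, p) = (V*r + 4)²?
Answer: 2765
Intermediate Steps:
V = 7 (V = 9 - 1*2 = 9 - 2 = 7)
N(r, p) = (4 + 7*r)² (N(r, p) = (7*r + 4)² = (4 + 7*r)²)
n = -576 (n = -(4 + 7*(-4))² = -(4 - 28)² = -1*(-24)² = -1*576 = -576)
(2288 + (14 + 0*n)) + 463 = (2288 + (14 + 0*(-576))) + 463 = (2288 + (14 + 0)) + 463 = (2288 + 14) + 463 = 2302 + 463 = 2765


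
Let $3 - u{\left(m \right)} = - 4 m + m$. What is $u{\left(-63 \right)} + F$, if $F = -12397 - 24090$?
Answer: $-36673$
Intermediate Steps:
$u{\left(m \right)} = 3 + 3 m$ ($u{\left(m \right)} = 3 - \left(- 4 m + m\right) = 3 - - 3 m = 3 + 3 m$)
$F = -36487$
$u{\left(-63 \right)} + F = \left(3 + 3 \left(-63\right)\right) - 36487 = \left(3 - 189\right) - 36487 = -186 - 36487 = -36673$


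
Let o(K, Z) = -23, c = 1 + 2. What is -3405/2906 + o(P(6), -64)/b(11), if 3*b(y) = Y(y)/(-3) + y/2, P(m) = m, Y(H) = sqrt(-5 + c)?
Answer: -43437057/3187882 - 828*I*sqrt(2)/1097 ≈ -13.626 - 1.0674*I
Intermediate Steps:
c = 3
Y(H) = I*sqrt(2) (Y(H) = sqrt(-5 + 3) = sqrt(-2) = I*sqrt(2))
b(y) = y/6 - I*sqrt(2)/9 (b(y) = ((I*sqrt(2))/(-3) + y/2)/3 = ((I*sqrt(2))*(-1/3) + y*(1/2))/3 = (-I*sqrt(2)/3 + y/2)/3 = (y/2 - I*sqrt(2)/3)/3 = y/6 - I*sqrt(2)/9)
-3405/2906 + o(P(6), -64)/b(11) = -3405/2906 - 23/((1/6)*11 - I*sqrt(2)/9) = -3405*1/2906 - 23/(11/6 - I*sqrt(2)/9) = -3405/2906 - 23/(11/6 - I*sqrt(2)/9)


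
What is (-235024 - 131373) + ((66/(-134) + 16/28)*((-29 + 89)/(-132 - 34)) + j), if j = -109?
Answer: -14266980172/38927 ≈ -3.6651e+5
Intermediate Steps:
(-235024 - 131373) + ((66/(-134) + 16/28)*((-29 + 89)/(-132 - 34)) + j) = (-235024 - 131373) + ((66/(-134) + 16/28)*((-29 + 89)/(-132 - 34)) - 109) = -366397 + ((66*(-1/134) + 16*(1/28))*(60/(-166)) - 109) = -366397 + ((-33/67 + 4/7)*(60*(-1/166)) - 109) = -366397 + ((37/469)*(-30/83) - 109) = -366397 + (-1110/38927 - 109) = -366397 - 4244153/38927 = -14266980172/38927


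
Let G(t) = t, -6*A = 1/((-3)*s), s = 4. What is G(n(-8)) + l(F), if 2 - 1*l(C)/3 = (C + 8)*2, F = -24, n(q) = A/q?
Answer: 58751/576 ≈ 102.00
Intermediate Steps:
A = 1/72 (A = -1/(6*(-3)*4) = -(-1)/(18*4) = -⅙*(-1/12) = 1/72 ≈ 0.013889)
n(q) = 1/(72*q)
l(C) = -42 - 6*C (l(C) = 6 - 3*(C + 8)*2 = 6 - 3*(8 + C)*2 = 6 - 3*(16 + 2*C) = 6 + (-48 - 6*C) = -42 - 6*C)
G(n(-8)) + l(F) = (1/72)/(-8) + (-42 - 6*(-24)) = (1/72)*(-⅛) + (-42 + 144) = -1/576 + 102 = 58751/576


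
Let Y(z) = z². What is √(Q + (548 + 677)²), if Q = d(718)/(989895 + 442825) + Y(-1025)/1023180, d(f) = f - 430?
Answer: √125967711979473111044803815/9162065310 ≈ 1225.0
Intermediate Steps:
d(f) = -430 + f
Q = 18819326573/18324130620 (Q = (-430 + 718)/(989895 + 442825) + (-1025)²/1023180 = 288/1432720 + 1050625*(1/1023180) = 288*(1/1432720) + 210125/204636 = 18/89545 + 210125/204636 = 18819326573/18324130620 ≈ 1.0270)
√(Q + (548 + 677)²) = √(18819326573/18324130620 + (548 + 677)²) = √(18819326573/18324130620 + 1225²) = √(18819326573/18324130620 + 1500625) = √(27497667330964073/18324130620) = √125967711979473111044803815/9162065310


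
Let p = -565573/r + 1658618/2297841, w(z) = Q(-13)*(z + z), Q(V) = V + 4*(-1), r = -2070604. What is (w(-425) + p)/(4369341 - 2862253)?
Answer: 5288973854313305/551584790550704064 ≈ 0.0095887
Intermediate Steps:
Q(V) = -4 + V (Q(V) = V - 4 = -4 + V)
w(z) = -34*z (w(z) = (-4 - 13)*(z + z) = -34*z)
p = 364149068705/365993751228 (p = -565573/(-2070604) + 1658618/2297841 = -565573*(-1/2070604) + 1658618*(1/2297841) = 565573/2070604 + 127586/176757 = 364149068705/365993751228 ≈ 0.99496)
(w(-425) + p)/(4369341 - 2862253) = (-34*(-425) + 364149068705/365993751228)/(4369341 - 2862253) = (14450 + 364149068705/365993751228)/1507088 = (5288973854313305/365993751228)*(1/1507088) = 5288973854313305/551584790550704064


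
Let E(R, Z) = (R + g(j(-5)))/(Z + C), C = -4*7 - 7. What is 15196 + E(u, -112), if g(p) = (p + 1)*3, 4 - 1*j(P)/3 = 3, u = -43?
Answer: 2233843/147 ≈ 15196.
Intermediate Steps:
j(P) = 3 (j(P) = 12 - 3*3 = 12 - 9 = 3)
g(p) = 3 + 3*p (g(p) = (1 + p)*3 = 3 + 3*p)
C = -35 (C = -28 - 7 = -35)
E(R, Z) = (12 + R)/(-35 + Z) (E(R, Z) = (R + (3 + 3*3))/(Z - 35) = (R + (3 + 9))/(-35 + Z) = (R + 12)/(-35 + Z) = (12 + R)/(-35 + Z))
15196 + E(u, -112) = 15196 + (12 - 43)/(-35 - 112) = 15196 - 31/(-147) = 15196 - 1/147*(-31) = 15196 + 31/147 = 2233843/147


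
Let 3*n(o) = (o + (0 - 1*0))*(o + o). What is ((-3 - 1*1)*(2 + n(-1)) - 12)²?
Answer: 4624/9 ≈ 513.78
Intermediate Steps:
n(o) = 2*o²/3 (n(o) = ((o + (0 - 1*0))*(o + o))/3 = ((o + (0 + 0))*(2*o))/3 = ((o + 0)*(2*o))/3 = (o*(2*o))/3 = (2*o²)/3 = 2*o²/3)
((-3 - 1*1)*(2 + n(-1)) - 12)² = ((-3 - 1*1)*(2 + (⅔)*(-1)²) - 12)² = ((-3 - 1)*(2 + (⅔)*1) - 12)² = (-4*(2 + ⅔) - 12)² = (-4*8/3 - 12)² = (-32/3 - 12)² = (-68/3)² = 4624/9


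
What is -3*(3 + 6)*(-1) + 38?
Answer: 65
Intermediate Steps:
-3*(3 + 6)*(-1) + 38 = -27*(-1) + 38 = -3*(-9) + 38 = 27 + 38 = 65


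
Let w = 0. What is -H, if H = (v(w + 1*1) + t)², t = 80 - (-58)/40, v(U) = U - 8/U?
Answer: -2217121/400 ≈ -5542.8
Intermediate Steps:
t = 1629/20 (t = 80 - (-58)/40 = 80 - 1*(-29/20) = 80 + 29/20 = 1629/20 ≈ 81.450)
H = 2217121/400 (H = (((0 + 1*1) - 8/(0 + 1*1)) + 1629/20)² = (((0 + 1) - 8/(0 + 1)) + 1629/20)² = ((1 - 8/1) + 1629/20)² = ((1 - 8*1) + 1629/20)² = ((1 - 8) + 1629/20)² = (-7 + 1629/20)² = (1489/20)² = 2217121/400 ≈ 5542.8)
-H = -1*2217121/400 = -2217121/400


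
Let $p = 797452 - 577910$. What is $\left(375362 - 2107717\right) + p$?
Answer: $-1512813$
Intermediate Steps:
$p = 219542$ ($p = 797452 - 577910 = 219542$)
$\left(375362 - 2107717\right) + p = \left(375362 - 2107717\right) + 219542 = -1732355 + 219542 = -1512813$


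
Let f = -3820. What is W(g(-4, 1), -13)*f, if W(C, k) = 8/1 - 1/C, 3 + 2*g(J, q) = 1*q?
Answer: -34380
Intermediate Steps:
g(J, q) = -3/2 + q/2 (g(J, q) = -3/2 + (1*q)/2 = -3/2 + q/2)
W(C, k) = 8 - 1/C (W(C, k) = 8*1 - 1/C = 8 - 1/C)
W(g(-4, 1), -13)*f = (8 - 1/(-3/2 + (1/2)*1))*(-3820) = (8 - 1/(-3/2 + 1/2))*(-3820) = (8 - 1/(-1))*(-3820) = (8 - 1*(-1))*(-3820) = (8 + 1)*(-3820) = 9*(-3820) = -34380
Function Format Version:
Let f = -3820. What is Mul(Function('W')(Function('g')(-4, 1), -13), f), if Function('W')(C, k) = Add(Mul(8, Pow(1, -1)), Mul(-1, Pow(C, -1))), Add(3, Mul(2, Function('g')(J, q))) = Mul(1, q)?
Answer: -34380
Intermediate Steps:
Function('g')(J, q) = Add(Rational(-3, 2), Mul(Rational(1, 2), q)) (Function('g')(J, q) = Add(Rational(-3, 2), Mul(Rational(1, 2), Mul(1, q))) = Add(Rational(-3, 2), Mul(Rational(1, 2), q)))
Function('W')(C, k) = Add(8, Mul(-1, Pow(C, -1))) (Function('W')(C, k) = Add(Mul(8, 1), Mul(-1, Pow(C, -1))) = Add(8, Mul(-1, Pow(C, -1))))
Mul(Function('W')(Function('g')(-4, 1), -13), f) = Mul(Add(8, Mul(-1, Pow(Add(Rational(-3, 2), Mul(Rational(1, 2), 1)), -1))), -3820) = Mul(Add(8, Mul(-1, Pow(Add(Rational(-3, 2), Rational(1, 2)), -1))), -3820) = Mul(Add(8, Mul(-1, Pow(-1, -1))), -3820) = Mul(Add(8, Mul(-1, -1)), -3820) = Mul(Add(8, 1), -3820) = Mul(9, -3820) = -34380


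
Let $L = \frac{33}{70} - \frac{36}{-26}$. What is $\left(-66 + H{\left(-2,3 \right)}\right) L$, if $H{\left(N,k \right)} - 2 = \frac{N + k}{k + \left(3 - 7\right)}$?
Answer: $- \frac{1689}{14} \approx -120.64$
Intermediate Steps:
$H{\left(N,k \right)} = 2 + \frac{N + k}{-4 + k}$ ($H{\left(N,k \right)} = 2 + \frac{N + k}{k + \left(3 - 7\right)} = 2 + \frac{N + k}{k - 4} = 2 + \frac{N + k}{-4 + k}$)
$L = \frac{1689}{910}$ ($L = 33 \cdot \frac{1}{70} - - \frac{18}{13} = \frac{33}{70} + \frac{18}{13} = \frac{1689}{910} \approx 1.856$)
$\left(-66 + H{\left(-2,3 \right)}\right) L = \left(-66 + \frac{-8 - 2 + 3 \cdot 3}{-4 + 3}\right) \frac{1689}{910} = \left(-66 + \frac{-8 - 2 + 9}{-1}\right) \frac{1689}{910} = \left(-66 - -1\right) \frac{1689}{910} = \left(-66 + 1\right) \frac{1689}{910} = \left(-65\right) \frac{1689}{910} = - \frac{1689}{14}$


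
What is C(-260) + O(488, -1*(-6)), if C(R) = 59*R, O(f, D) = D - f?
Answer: -15822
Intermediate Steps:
C(-260) + O(488, -1*(-6)) = 59*(-260) + (-1*(-6) - 1*488) = -15340 + (6 - 488) = -15340 - 482 = -15822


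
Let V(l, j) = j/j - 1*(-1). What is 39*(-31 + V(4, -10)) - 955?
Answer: -2086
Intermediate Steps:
V(l, j) = 2 (V(l, j) = 1 + 1 = 2)
39*(-31 + V(4, -10)) - 955 = 39*(-31 + 2) - 955 = 39*(-29) - 955 = -1131 - 955 = -2086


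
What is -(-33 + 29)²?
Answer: -16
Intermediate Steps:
-(-33 + 29)² = -1*(-4)² = -1*16 = -16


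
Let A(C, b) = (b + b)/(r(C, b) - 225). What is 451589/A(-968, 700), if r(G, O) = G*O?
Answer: -12243932557/56 ≈ -2.1864e+8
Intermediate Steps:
A(C, b) = 2*b/(-225 + C*b) (A(C, b) = (b + b)/(C*b - 225) = (2*b)/(-225 + C*b) = 2*b/(-225 + C*b))
451589/A(-968, 700) = 451589/((2*700/(-225 - 968*700))) = 451589/((2*700/(-225 - 677600))) = 451589/((2*700/(-677825))) = 451589/((2*700*(-1/677825))) = 451589/(-56/27113) = 451589*(-27113/56) = -12243932557/56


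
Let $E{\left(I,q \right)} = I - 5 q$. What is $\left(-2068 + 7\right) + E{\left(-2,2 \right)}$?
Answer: $-2073$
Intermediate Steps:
$\left(-2068 + 7\right) + E{\left(-2,2 \right)} = \left(-2068 + 7\right) - 12 = -2061 - 12 = -2073$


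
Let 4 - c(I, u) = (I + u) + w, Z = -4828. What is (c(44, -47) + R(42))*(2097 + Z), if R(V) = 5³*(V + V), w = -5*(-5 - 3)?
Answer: -28585377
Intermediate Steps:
w = 40 (w = -5*(-8) = 40)
R(V) = 250*V (R(V) = 125*(2*V) = 250*V)
c(I, u) = -36 - I - u (c(I, u) = 4 - ((I + u) + 40) = 4 - (40 + I + u) = 4 + (-40 - I - u) = -36 - I - u)
(c(44, -47) + R(42))*(2097 + Z) = ((-36 - 1*44 - 1*(-47)) + 250*42)*(2097 - 4828) = ((-36 - 44 + 47) + 10500)*(-2731) = (-33 + 10500)*(-2731) = 10467*(-2731) = -28585377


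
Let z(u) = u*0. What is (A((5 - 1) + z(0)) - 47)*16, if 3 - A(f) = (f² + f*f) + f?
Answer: -1280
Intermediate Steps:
z(u) = 0
A(f) = 3 - f - 2*f² (A(f) = 3 - ((f² + f*f) + f) = 3 - ((f² + f²) + f) = 3 - (2*f² + f) = 3 - (f + 2*f²) = 3 + (-f - 2*f²) = 3 - f - 2*f²)
(A((5 - 1) + z(0)) - 47)*16 = ((3 - ((5 - 1) + 0) - 2*((5 - 1) + 0)²) - 47)*16 = ((3 - (4 + 0) - 2*(4 + 0)²) - 47)*16 = ((3 - 1*4 - 2*4²) - 47)*16 = ((3 - 4 - 2*16) - 47)*16 = ((3 - 4 - 32) - 47)*16 = (-33 - 47)*16 = -80*16 = -1280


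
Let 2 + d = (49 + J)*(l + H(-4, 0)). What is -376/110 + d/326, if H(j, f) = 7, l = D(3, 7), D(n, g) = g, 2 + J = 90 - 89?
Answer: -12219/8965 ≈ -1.3630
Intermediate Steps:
J = -1 (J = -2 + (90 - 89) = -2 + 1 = -1)
l = 7
d = 670 (d = -2 + (49 - 1)*(7 + 7) = -2 + 48*14 = -2 + 672 = 670)
-376/110 + d/326 = -376/110 + 670/326 = -376*1/110 + 670*(1/326) = -188/55 + 335/163 = -12219/8965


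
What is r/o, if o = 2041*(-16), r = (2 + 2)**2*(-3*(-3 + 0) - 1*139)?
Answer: 10/157 ≈ 0.063694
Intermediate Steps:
r = -2080 (r = 4**2*(-3*(-3) - 139) = 16*(9 - 139) = 16*(-130) = -2080)
o = -32656
r/o = -2080/(-32656) = -2080*(-1/32656) = 10/157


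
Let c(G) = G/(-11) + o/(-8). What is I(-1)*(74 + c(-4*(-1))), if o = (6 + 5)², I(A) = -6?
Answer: -15447/44 ≈ -351.07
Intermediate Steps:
o = 121 (o = 11² = 121)
c(G) = -121/8 - G/11 (c(G) = G/(-11) + 121/(-8) = G*(-1/11) + 121*(-⅛) = -G/11 - 121/8 = -121/8 - G/11)
I(-1)*(74 + c(-4*(-1))) = -6*(74 + (-121/8 - (-4)*(-1)/11)) = -6*(74 + (-121/8 - 1/11*4)) = -6*(74 + (-121/8 - 4/11)) = -6*(74 - 1363/88) = -6*5149/88 = -15447/44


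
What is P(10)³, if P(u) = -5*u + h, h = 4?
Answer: -97336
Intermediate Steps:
P(u) = 4 - 5*u (P(u) = -5*u + 4 = 4 - 5*u)
P(10)³ = (4 - 5*10)³ = (4 - 50)³ = (-46)³ = -97336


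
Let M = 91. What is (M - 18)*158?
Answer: 11534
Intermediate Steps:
(M - 18)*158 = (91 - 18)*158 = 73*158 = 11534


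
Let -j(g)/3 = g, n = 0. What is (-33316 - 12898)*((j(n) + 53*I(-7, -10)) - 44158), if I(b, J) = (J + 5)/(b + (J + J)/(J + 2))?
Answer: 18341966888/9 ≈ 2.0380e+9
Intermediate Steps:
j(g) = -3*g
I(b, J) = (5 + J)/(b + 2*J/(2 + J)) (I(b, J) = (5 + J)/(b + (2*J)/(2 + J)) = (5 + J)/(b + 2*J/(2 + J)))
(-33316 - 12898)*((j(n) + 53*I(-7, -10)) - 44158) = (-33316 - 12898)*((-3*0 + 53*((10 + (-10)**2 + 7*(-10))/(2*(-10) + 2*(-7) - 10*(-7)))) - 44158) = -46214*((0 + 53*((10 + 100 - 70)/(-20 - 14 + 70))) - 44158) = -46214*((0 + 53*(40/36)) - 44158) = -46214*((0 + 53*((1/36)*40)) - 44158) = -46214*((0 + 53*(10/9)) - 44158) = -46214*((0 + 530/9) - 44158) = -46214*(530/9 - 44158) = -46214*(-396892/9) = 18341966888/9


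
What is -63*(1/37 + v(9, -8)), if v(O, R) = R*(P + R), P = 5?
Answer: -56007/37 ≈ -1513.7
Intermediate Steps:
v(O, R) = R*(5 + R)
-63*(1/37 + v(9, -8)) = -63*(1/37 - 8*(5 - 8)) = -63*(1/37 - 8*(-3)) = -63*(1/37 + 24) = -63*889/37 = -56007/37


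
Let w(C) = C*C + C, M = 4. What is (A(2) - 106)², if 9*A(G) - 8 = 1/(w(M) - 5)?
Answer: 201327721/18225 ≈ 11047.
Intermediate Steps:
w(C) = C + C² (w(C) = C² + C = C + C²)
A(G) = 121/135 (A(G) = 8/9 + 1/(9*(4*(1 + 4) - 5)) = 8/9 + 1/(9*(4*5 - 5)) = 8/9 + 1/(9*(20 - 5)) = 8/9 + (⅑)/15 = 8/9 + (⅑)*(1/15) = 8/9 + 1/135 = 121/135)
(A(2) - 106)² = (121/135 - 106)² = (-14189/135)² = 201327721/18225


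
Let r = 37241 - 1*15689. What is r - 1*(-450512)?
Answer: 472064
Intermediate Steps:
r = 21552 (r = 37241 - 15689 = 21552)
r - 1*(-450512) = 21552 - 1*(-450512) = 21552 + 450512 = 472064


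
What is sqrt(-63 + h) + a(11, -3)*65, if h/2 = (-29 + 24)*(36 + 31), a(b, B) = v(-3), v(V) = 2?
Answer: 130 + I*sqrt(733) ≈ 130.0 + 27.074*I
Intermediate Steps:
a(b, B) = 2
h = -670 (h = 2*((-29 + 24)*(36 + 31)) = 2*(-5*67) = 2*(-335) = -670)
sqrt(-63 + h) + a(11, -3)*65 = sqrt(-63 - 670) + 2*65 = sqrt(-733) + 130 = I*sqrt(733) + 130 = 130 + I*sqrt(733)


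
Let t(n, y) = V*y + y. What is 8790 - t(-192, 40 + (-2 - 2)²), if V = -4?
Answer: 8958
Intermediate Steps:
t(n, y) = -3*y (t(n, y) = -4*y + y = -3*y)
8790 - t(-192, 40 + (-2 - 2)²) = 8790 - (-3)*(40 + (-2 - 2)²) = 8790 - (-3)*(40 + (-4)²) = 8790 - (-3)*(40 + 16) = 8790 - (-3)*56 = 8790 - 1*(-168) = 8790 + 168 = 8958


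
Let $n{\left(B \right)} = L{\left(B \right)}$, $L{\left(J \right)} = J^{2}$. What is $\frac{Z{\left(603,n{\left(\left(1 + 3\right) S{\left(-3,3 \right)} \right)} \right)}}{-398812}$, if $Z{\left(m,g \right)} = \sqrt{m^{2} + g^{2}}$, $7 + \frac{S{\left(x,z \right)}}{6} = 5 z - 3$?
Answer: $- \frac{9 \sqrt{2564489}}{398812} \approx -0.036139$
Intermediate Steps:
$S{\left(x,z \right)} = -60 + 30 z$ ($S{\left(x,z \right)} = -42 + 6 \left(5 z - 3\right) = -42 + 6 \left(-3 + 5 z\right) = -42 + \left(-18 + 30 z\right) = -60 + 30 z$)
$n{\left(B \right)} = B^{2}$
$Z{\left(m,g \right)} = \sqrt{g^{2} + m^{2}}$
$\frac{Z{\left(603,n{\left(\left(1 + 3\right) S{\left(-3,3 \right)} \right)} \right)}}{-398812} = \frac{\sqrt{\left(\left(\left(1 + 3\right) \left(-60 + 30 \cdot 3\right)\right)^{2}\right)^{2} + 603^{2}}}{-398812} = \sqrt{\left(\left(4 \left(-60 + 90\right)\right)^{2}\right)^{2} + 363609} \left(- \frac{1}{398812}\right) = \sqrt{\left(\left(4 \cdot 30\right)^{2}\right)^{2} + 363609} \left(- \frac{1}{398812}\right) = \sqrt{\left(120^{2}\right)^{2} + 363609} \left(- \frac{1}{398812}\right) = \sqrt{14400^{2} + 363609} \left(- \frac{1}{398812}\right) = \sqrt{207360000 + 363609} \left(- \frac{1}{398812}\right) = \sqrt{207723609} \left(- \frac{1}{398812}\right) = 9 \sqrt{2564489} \left(- \frac{1}{398812}\right) = - \frac{9 \sqrt{2564489}}{398812}$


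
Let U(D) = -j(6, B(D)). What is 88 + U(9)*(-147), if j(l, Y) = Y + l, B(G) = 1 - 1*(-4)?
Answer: 1705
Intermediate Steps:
B(G) = 5 (B(G) = 1 + 4 = 5)
U(D) = -11 (U(D) = -(5 + 6) = -1*11 = -11)
88 + U(9)*(-147) = 88 - 11*(-147) = 88 + 1617 = 1705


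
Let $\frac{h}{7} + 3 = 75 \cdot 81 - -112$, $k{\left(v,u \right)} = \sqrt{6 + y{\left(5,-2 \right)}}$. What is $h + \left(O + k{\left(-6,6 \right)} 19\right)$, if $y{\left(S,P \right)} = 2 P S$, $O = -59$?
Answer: $43229 + 19 i \sqrt{14} \approx 43229.0 + 71.091 i$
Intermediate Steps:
$y{\left(S,P \right)} = 2 P S$
$k{\left(v,u \right)} = i \sqrt{14}$ ($k{\left(v,u \right)} = \sqrt{6 + 2 \left(-2\right) 5} = \sqrt{6 - 20} = \sqrt{-14} = i \sqrt{14}$)
$h = 43288$ ($h = -21 + 7 \left(75 \cdot 81 - -112\right) = -21 + 7 \left(6075 + 112\right) = -21 + 7 \cdot 6187 = -21 + 43309 = 43288$)
$h + \left(O + k{\left(-6,6 \right)} 19\right) = 43288 - \left(59 - i \sqrt{14} \cdot 19\right) = 43288 - \left(59 - 19 i \sqrt{14}\right) = 43229 + 19 i \sqrt{14}$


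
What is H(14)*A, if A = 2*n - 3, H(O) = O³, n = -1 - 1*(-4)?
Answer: 8232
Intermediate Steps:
n = 3 (n = -1 + 4 = 3)
A = 3 (A = 2*3 - 3 = 6 - 3 = 3)
H(14)*A = 14³*3 = 2744*3 = 8232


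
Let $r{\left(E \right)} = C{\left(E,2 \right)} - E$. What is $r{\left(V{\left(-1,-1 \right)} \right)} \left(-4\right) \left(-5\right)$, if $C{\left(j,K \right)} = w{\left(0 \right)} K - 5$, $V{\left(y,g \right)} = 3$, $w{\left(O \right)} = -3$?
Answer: $-280$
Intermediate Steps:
$C{\left(j,K \right)} = -5 - 3 K$ ($C{\left(j,K \right)} = - 3 K - 5 = -5 - 3 K$)
$r{\left(E \right)} = -11 - E$ ($r{\left(E \right)} = \left(-5 - 6\right) - E = -11 - E$)
$r{\left(V{\left(-1,-1 \right)} \right)} \left(-4\right) \left(-5\right) = \left(-11 - 3\right) \left(-4\right) \left(-5\right) = \left(-14\right) \left(-4\right) \left(-5\right) = 56 \left(-5\right) = -280$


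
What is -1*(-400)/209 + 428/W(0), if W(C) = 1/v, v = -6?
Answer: -536312/209 ≈ -2566.1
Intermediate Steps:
W(C) = -1/6 (W(C) = 1/(-6) = -1/6)
-1*(-400)/209 + 428/W(0) = -1*(-400)/209 + 428/(-1/6) = 400*(1/209) + 428*(-6) = 400/209 - 2568 = -536312/209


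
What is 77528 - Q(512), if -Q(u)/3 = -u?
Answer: 75992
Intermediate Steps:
Q(u) = 3*u (Q(u) = -(-3)*u = 3*u)
77528 - Q(512) = 77528 - 3*512 = 77528 - 1*1536 = 77528 - 1536 = 75992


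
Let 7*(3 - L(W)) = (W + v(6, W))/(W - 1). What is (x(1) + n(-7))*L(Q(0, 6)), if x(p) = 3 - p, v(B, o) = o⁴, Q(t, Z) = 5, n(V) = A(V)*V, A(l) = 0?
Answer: -39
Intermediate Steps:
n(V) = 0 (n(V) = 0*V = 0)
L(W) = 3 - (W + W⁴)/(7*(-1 + W)) (L(W) = 3 - (W + W⁴)/(7*(W - 1)) = 3 - (W + W⁴)/(7*(-1 + W)))
(x(1) + n(-7))*L(Q(0, 6)) = ((3 - 1*1) + 0)*((-21 - 1*5⁴ + 20*5)/(7*(-1 + 5))) = ((3 - 1) + 0)*((⅐)*(-21 - 1*625 + 100)/4) = (2 + 0)*((⅐)*(¼)*(-21 - 625 + 100)) = 2*((⅐)*(¼)*(-546)) = 2*(-39/2) = -39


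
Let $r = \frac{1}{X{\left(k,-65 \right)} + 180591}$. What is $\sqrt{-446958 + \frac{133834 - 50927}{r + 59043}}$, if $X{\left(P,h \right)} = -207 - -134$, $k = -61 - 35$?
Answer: $\frac{2 i \sqrt{507742140194396570225726}}{2131664855} \approx 668.55 i$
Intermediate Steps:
$k = -96$ ($k = -61 - 35 = -96$)
$X{\left(P,h \right)} = -73$ ($X{\left(P,h \right)} = -207 + 134 = -73$)
$r = \frac{1}{180518}$ ($r = \frac{1}{-73 + 180591} = \frac{1}{180518} \approx 5.5396 \cdot 10^{-6}$)
$\sqrt{-446958 + \frac{133834 - 50927}{r + 59043}} = \sqrt{-446958 + \frac{133834 - 50927}{\frac{1}{180518} + 59043}} = \sqrt{-446958 + \frac{82907}{\frac{10658324275}{180518}}} = \sqrt{-446958 + 82907 \cdot \frac{180518}{10658324275}} = \sqrt{-446958 + \frac{14966205826}{10658324275}} = \sqrt{- \frac{4763808335099624}{10658324275}} = \frac{2 i \sqrt{507742140194396570225726}}{2131664855}$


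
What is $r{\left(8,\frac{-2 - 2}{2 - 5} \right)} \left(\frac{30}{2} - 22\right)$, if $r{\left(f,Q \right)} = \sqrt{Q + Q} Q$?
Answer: $- \frac{56 \sqrt{6}}{9} \approx -15.241$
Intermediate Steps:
$r{\left(f,Q \right)} = \sqrt{2} Q^{\frac{3}{2}}$ ($r{\left(f,Q \right)} = \sqrt{2 Q} Q = \sqrt{2} \sqrt{Q} Q = \sqrt{2} Q^{\frac{3}{2}}$)
$r{\left(8,\frac{-2 - 2}{2 - 5} \right)} \left(\frac{30}{2} - 22\right) = \sqrt{2} \left(\frac{-2 - 2}{2 - 5}\right)^{\frac{3}{2}} \left(\frac{30}{2} - 22\right) = \sqrt{2} \left(- \frac{4}{-3}\right)^{\frac{3}{2}} \left(30 \cdot \frac{1}{2} - 22\right) = \sqrt{2} \left(\left(-4\right) \left(- \frac{1}{3}\right)\right)^{\frac{3}{2}} \left(15 - 22\right) = \sqrt{2} \left(\frac{4}{3}\right)^{\frac{3}{2}} \left(-7\right) = \sqrt{2} \frac{8 \sqrt{3}}{9} \left(-7\right) = \frac{8 \sqrt{6}}{9} \left(-7\right) = - \frac{56 \sqrt{6}}{9}$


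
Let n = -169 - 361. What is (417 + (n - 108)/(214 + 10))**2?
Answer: 2151568225/12544 ≈ 1.7152e+5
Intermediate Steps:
n = -530
(417 + (n - 108)/(214 + 10))**2 = (417 + (-530 - 108)/(214 + 10))**2 = (417 - 638/224)**2 = (417 - 638*1/224)**2 = (417 - 319/112)**2 = (46385/112)**2 = 2151568225/12544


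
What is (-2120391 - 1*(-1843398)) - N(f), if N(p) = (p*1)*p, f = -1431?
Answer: -2324754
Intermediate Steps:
N(p) = p² (N(p) = p*p = p²)
(-2120391 - 1*(-1843398)) - N(f) = (-2120391 - 1*(-1843398)) - 1*(-1431)² = (-2120391 + 1843398) - 1*2047761 = -276993 - 2047761 = -2324754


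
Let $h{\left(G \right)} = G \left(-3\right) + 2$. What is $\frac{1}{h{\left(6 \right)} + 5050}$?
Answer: $\frac{1}{5034} \approx 0.00019865$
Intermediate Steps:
$h{\left(G \right)} = 2 - 3 G$ ($h{\left(G \right)} = - 3 G + 2 = 2 - 3 G$)
$\frac{1}{h{\left(6 \right)} + 5050} = \frac{1}{\left(2 - 18\right) + 5050} = \frac{1}{-16 + 5050} = \frac{1}{5034}$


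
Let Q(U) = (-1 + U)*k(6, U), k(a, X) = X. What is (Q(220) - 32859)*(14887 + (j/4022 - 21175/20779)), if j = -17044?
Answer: 866133723750540/3798779 ≈ 2.2800e+8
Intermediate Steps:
Q(U) = U*(-1 + U) (Q(U) = (-1 + U)*U = U*(-1 + U))
(Q(220) - 32859)*(14887 + (j/4022 - 21175/20779)) = (220*(-1 + 220) - 32859)*(14887 + (-17044/4022 - 21175/20779)) = (220*219 - 32859)*(14887 + (-17044*1/4022 - 21175*1/20779)) = (48180 - 32859)*(14887 + (-8522/2011 - 1925/1889)) = 15321*(14887 - 19969233/3798779) = 15321*(56532453740/3798779) = 866133723750540/3798779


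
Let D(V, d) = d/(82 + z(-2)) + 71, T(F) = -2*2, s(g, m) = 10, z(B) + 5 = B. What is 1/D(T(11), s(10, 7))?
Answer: 15/1067 ≈ 0.014058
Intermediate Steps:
z(B) = -5 + B
T(F) = -4
D(V, d) = 71 + d/75 (D(V, d) = d/(82 + (-5 - 2)) + 71 = d/(82 - 7) + 71 = d/75 + 71 = 71 + d/75)
1/D(T(11), s(10, 7)) = 1/(71 + (1/75)*10) = 1/(71 + 2/15) = 1/(1067/15) = 15/1067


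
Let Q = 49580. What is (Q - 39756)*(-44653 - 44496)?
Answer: -875799776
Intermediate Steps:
(Q - 39756)*(-44653 - 44496) = (49580 - 39756)*(-44653 - 44496) = 9824*(-89149) = -875799776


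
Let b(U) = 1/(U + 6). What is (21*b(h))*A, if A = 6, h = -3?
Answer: 42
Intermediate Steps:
b(U) = 1/(6 + U)
(21*b(h))*A = (21/(6 - 3))*6 = (21/3)*6 = (21*(⅓))*6 = 7*6 = 42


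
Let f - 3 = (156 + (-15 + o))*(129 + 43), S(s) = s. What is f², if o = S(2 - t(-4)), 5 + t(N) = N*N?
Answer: 515607849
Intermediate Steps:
t(N) = -5 + N² (t(N) = -5 + N*N = -5 + N²)
o = -9 (o = 2 - (-5 + (-4)²) = 2 - (-5 + 16) = 2 - 1*11 = 2 - 11 = -9)
f = 22707 (f = 3 + (156 + (-15 - 9))*(129 + 43) = 3 + (156 - 24)*172 = 3 + 132*172 = 3 + 22704 = 22707)
f² = 22707² = 515607849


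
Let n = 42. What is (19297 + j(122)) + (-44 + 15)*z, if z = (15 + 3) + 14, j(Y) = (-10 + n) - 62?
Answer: 18339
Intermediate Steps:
j(Y) = -30 (j(Y) = (-10 + 42) - 62 = 32 - 62 = -30)
z = 32 (z = 18 + 14 = 32)
(19297 + j(122)) + (-44 + 15)*z = (19297 - 30) + (-44 + 15)*32 = 19267 - 29*32 = 19267 - 928 = 18339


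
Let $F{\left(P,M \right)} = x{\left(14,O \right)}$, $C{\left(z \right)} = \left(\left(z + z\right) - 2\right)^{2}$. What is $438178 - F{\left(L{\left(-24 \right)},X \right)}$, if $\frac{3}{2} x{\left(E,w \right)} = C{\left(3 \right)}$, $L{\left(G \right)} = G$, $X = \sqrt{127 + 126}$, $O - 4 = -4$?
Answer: $\frac{1314502}{3} \approx 4.3817 \cdot 10^{5}$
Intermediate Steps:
$O = 0$ ($O = 4 - 4 = 0$)
$X = \sqrt{253} \approx 15.906$
$C{\left(z \right)} = \left(-2 + 2 z\right)^{2}$ ($C{\left(z \right)} = \left(2 z - 2\right)^{2} = \left(-2 + 2 z\right)^{2}$)
$x{\left(E,w \right)} = \frac{32}{3}$ ($x{\left(E,w \right)} = \frac{2 \cdot 4 \left(-1 + 3\right)^{2}}{3} = \frac{2 \cdot 4 \cdot 2^{2}}{3} = \frac{2 \cdot 4 \cdot 4}{3} = \frac{2}{3} \cdot 16 = \frac{32}{3}$)
$F{\left(P,M \right)} = \frac{32}{3}$
$438178 - F{\left(L{\left(-24 \right)},X \right)} = 438178 - \frac{32}{3} = \frac{1314502}{3}$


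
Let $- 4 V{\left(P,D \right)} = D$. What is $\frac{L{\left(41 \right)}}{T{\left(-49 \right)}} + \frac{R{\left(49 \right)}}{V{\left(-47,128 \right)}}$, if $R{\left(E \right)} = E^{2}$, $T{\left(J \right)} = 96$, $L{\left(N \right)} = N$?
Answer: $- \frac{3581}{48} \approx -74.604$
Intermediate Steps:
$V{\left(P,D \right)} = - \frac{D}{4}$
$\frac{L{\left(41 \right)}}{T{\left(-49 \right)}} + \frac{R{\left(49 \right)}}{V{\left(-47,128 \right)}} = \frac{41}{96} + \frac{49^{2}}{\left(- \frac{1}{4}\right) 128} = 41 \cdot \frac{1}{96} + \frac{2401}{-32} = \frac{41}{96} + 2401 \left(- \frac{1}{32}\right) = \frac{41}{96} - \frac{2401}{32} = - \frac{3581}{48}$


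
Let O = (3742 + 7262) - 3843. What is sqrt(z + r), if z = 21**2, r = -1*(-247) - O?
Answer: I*sqrt(6473) ≈ 80.455*I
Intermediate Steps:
O = 7161 (O = 11004 - 3843 = 7161)
r = -6914 (r = -1*(-247) - 1*7161 = 247 - 7161 = -6914)
z = 441
sqrt(z + r) = sqrt(441 - 6914) = sqrt(-6473) = I*sqrt(6473)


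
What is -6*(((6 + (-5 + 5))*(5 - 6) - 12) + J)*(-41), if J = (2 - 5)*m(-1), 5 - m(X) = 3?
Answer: -5904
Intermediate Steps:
m(X) = 2 (m(X) = 5 - 1*3 = 5 - 3 = 2)
J = -6 (J = (2 - 5)*2 = -3*2 = -6)
-6*(((6 + (-5 + 5))*(5 - 6) - 12) + J)*(-41) = -6*(((6 + (-5 + 5))*(5 - 6) - 12) - 6)*(-41) = -6*(((6 + 0)*(-1) - 12) - 6)*(-41) = -6*((6*(-1) - 12) - 6)*(-41) = -6*((-6 - 12) - 6)*(-41) = -6*(-18 - 6)*(-41) = -6*(-24)*(-41) = 144*(-41) = -5904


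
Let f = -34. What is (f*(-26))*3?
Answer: 2652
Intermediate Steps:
(f*(-26))*3 = -34*(-26)*3 = 884*3 = 2652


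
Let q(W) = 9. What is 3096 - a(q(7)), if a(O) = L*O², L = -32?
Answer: 5688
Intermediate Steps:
a(O) = -32*O²
3096 - a(q(7)) = 3096 - (-32)*9² = 3096 - (-32)*81 = 3096 - 1*(-2592) = 3096 + 2592 = 5688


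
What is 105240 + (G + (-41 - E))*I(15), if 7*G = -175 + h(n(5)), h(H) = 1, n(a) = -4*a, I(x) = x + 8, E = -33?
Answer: 731390/7 ≈ 1.0448e+5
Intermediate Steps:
I(x) = 8 + x
G = -174/7 (G = (-175 + 1)/7 = (⅐)*(-174) = -174/7 ≈ -24.857)
105240 + (G + (-41 - E))*I(15) = 105240 + (-174/7 + (-41 - 1*(-33)))*(8 + 15) = 105240 + (-174/7 + (-41 + 33))*23 = 105240 + (-174/7 - 8)*23 = 105240 - 230/7*23 = 105240 - 5290/7 = 731390/7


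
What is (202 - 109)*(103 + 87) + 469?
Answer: 18139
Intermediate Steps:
(202 - 109)*(103 + 87) + 469 = 93*190 + 469 = 17670 + 469 = 18139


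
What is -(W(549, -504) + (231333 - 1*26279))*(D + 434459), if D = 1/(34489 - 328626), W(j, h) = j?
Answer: -26274103362339846/294137 ≈ -8.9326e+10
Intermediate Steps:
D = -1/294137 (D = 1/(-294137) = -1/294137 ≈ -3.3998e-6)
-(W(549, -504) + (231333 - 1*26279))*(D + 434459) = -(549 + (231333 - 1*26279))*(-1/294137 + 434459) = -(549 + (231333 - 26279))*127790466882/294137 = -(549 + 205054)*127790466882/294137 = -205603*127790466882/294137 = -1*26274103362339846/294137 = -26274103362339846/294137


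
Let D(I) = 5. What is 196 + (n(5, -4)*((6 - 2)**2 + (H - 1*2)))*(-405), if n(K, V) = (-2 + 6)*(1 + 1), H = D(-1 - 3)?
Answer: -61364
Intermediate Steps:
H = 5
n(K, V) = 8 (n(K, V) = 4*2 = 8)
196 + (n(5, -4)*((6 - 2)**2 + (H - 1*2)))*(-405) = 196 + (8*((6 - 2)**2 + (5 - 1*2)))*(-405) = 196 + (8*(4**2 + (5 - 2)))*(-405) = 196 + (8*(16 + 3))*(-405) = 196 + (8*19)*(-405) = 196 + 152*(-405) = 196 - 61560 = -61364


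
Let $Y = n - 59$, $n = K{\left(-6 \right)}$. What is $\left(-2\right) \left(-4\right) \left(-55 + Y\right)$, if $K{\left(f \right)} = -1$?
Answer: $-920$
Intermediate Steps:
$n = -1$
$Y = -60$ ($Y = -1 - 59 = -60$)
$\left(-2\right) \left(-4\right) \left(-55 + Y\right) = \left(-2\right) \left(-4\right) \left(-55 - 60\right) = 8 \left(-115\right) = -920$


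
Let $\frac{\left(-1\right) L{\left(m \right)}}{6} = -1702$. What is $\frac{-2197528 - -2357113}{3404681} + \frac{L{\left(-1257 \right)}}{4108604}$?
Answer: $\frac{172610042928}{3497121493831} \approx 0.049358$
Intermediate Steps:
$L{\left(m \right)} = 10212$ ($L{\left(m \right)} = \left(-6\right) \left(-1702\right) = 10212$)
$\frac{-2197528 - -2357113}{3404681} + \frac{L{\left(-1257 \right)}}{4108604} = \frac{-2197528 - -2357113}{3404681} + \frac{10212}{4108604} = \left(-2197528 + 2357113\right) \frac{1}{3404681} + 10212 \cdot \frac{1}{4108604} = 159585 \cdot \frac{1}{3404681} + \frac{2553}{1027151} = \frac{159585}{3404681} + \frac{2553}{1027151} = \frac{172610042928}{3497121493831}$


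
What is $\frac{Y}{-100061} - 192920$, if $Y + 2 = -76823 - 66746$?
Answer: $- \frac{19303624549}{100061} \approx -1.9292 \cdot 10^{5}$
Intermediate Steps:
$Y = -143571$ ($Y = -2 - 143569 = -143571$)
$\frac{Y}{-100061} - 192920 = - \frac{143571}{-100061} - 192920 = \left(-143571\right) \left(- \frac{1}{100061}\right) - 192920 = \frac{143571}{100061} - 192920 = - \frac{19303624549}{100061}$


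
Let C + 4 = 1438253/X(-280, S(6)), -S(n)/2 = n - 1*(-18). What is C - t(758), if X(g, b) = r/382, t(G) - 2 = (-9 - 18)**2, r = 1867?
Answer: 548040401/1867 ≈ 2.9354e+5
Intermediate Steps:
S(n) = -36 - 2*n (S(n) = -2*(n - 1*(-18)) = -2*(n + 18) = -2*(18 + n) = -36 - 2*n)
t(G) = 731 (t(G) = 2 + (-9 - 18)**2 = 2 + (-27)**2 = 2 + 729 = 731)
X(g, b) = 1867/382
C = 549405178/1867 (C = -4 + 1438253/(1867/382) = -4 + 1438253*(382/1867) = -4 + 549412646/1867 = 549405178/1867 ≈ 2.9427e+5)
C - t(758) = 549405178/1867 - 1*731 = 549405178/1867 - 731 = 548040401/1867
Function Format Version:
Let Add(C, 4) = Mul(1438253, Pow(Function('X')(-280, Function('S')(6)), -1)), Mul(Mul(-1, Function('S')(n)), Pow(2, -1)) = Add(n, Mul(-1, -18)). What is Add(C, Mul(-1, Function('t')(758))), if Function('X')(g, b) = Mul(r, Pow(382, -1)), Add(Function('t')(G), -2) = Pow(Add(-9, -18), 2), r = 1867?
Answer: Rational(548040401, 1867) ≈ 2.9354e+5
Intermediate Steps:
Function('S')(n) = Add(-36, Mul(-2, n)) (Function('S')(n) = Mul(-2, Add(n, Mul(-1, -18))) = Mul(-2, Add(n, 18)) = Mul(-2, Add(18, n)) = Add(-36, Mul(-2, n)))
Function('t')(G) = 731 (Function('t')(G) = Add(2, Pow(Add(-9, -18), 2)) = Add(2, Pow(-27, 2)) = Add(2, 729) = 731)
Function('X')(g, b) = Rational(1867, 382) (Function('X')(g, b) = Mul(1867, Pow(382, -1)) = Mul(1867, Rational(1, 382)) = Rational(1867, 382))
C = Rational(549405178, 1867) (C = Add(-4, Mul(1438253, Pow(Rational(1867, 382), -1))) = Add(-4, Mul(1438253, Rational(382, 1867))) = Add(-4, Rational(549412646, 1867)) = Rational(549405178, 1867) ≈ 2.9427e+5)
Add(C, Mul(-1, Function('t')(758))) = Add(Rational(549405178, 1867), Mul(-1, 731)) = Add(Rational(549405178, 1867), -731) = Rational(548040401, 1867)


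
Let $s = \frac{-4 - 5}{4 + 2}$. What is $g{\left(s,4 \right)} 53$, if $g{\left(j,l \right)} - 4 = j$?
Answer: $\frac{265}{2} \approx 132.5$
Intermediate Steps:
$s = - \frac{3}{2}$ ($s = - \frac{9}{6} = \left(-9\right) \frac{1}{6} = - \frac{3}{2} \approx -1.5$)
$g{\left(j,l \right)} = 4 + j$
$g{\left(s,4 \right)} 53 = \left(4 - \frac{3}{2}\right) 53 = \frac{5}{2} \cdot 53 = \frac{265}{2}$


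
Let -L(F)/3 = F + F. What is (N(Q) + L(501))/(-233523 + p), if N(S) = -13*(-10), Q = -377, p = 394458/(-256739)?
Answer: 738381364/59954855955 ≈ 0.012316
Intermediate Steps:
p = -394458/256739 (p = 394458*(-1/256739) = -394458/256739 ≈ -1.5364)
N(S) = 130
L(F) = -6*F (L(F) = -3*(F + F) = -6*F)
(N(Q) + L(501))/(-233523 + p) = (130 - 6*501)/(-233523 - 394458/256739) = (130 - 3006)/(-59954855955/256739) = -2876*(-256739/59954855955) = 738381364/59954855955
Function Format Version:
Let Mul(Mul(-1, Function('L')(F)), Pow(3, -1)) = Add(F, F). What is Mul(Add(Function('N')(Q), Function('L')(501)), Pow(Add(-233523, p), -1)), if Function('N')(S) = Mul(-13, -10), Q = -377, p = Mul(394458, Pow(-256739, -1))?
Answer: Rational(738381364, 59954855955) ≈ 0.012316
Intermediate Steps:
p = Rational(-394458, 256739) (p = Mul(394458, Rational(-1, 256739)) = Rational(-394458, 256739) ≈ -1.5364)
Function('N')(S) = 130
Function('L')(F) = Mul(-6, F) (Function('L')(F) = Mul(-3, Add(F, F)) = Mul(-3, Mul(2, F)) = Mul(-6, F))
Mul(Add(Function('N')(Q), Function('L')(501)), Pow(Add(-233523, p), -1)) = Mul(Add(130, Mul(-6, 501)), Pow(Add(-233523, Rational(-394458, 256739)), -1)) = Mul(Add(130, -3006), Pow(Rational(-59954855955, 256739), -1)) = Mul(-2876, Rational(-256739, 59954855955)) = Rational(738381364, 59954855955)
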